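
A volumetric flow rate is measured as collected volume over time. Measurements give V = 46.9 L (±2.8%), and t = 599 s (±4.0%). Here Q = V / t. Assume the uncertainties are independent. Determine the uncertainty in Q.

0.00382 L/s

Products/powers → add relative errors in quadrature, weighted by exponent:
  (1·δV/V)² = (1×0.0280)² = 0.000784;  (-1·δt/t)² = (-1×0.0400)² = 0.00160
δQ/Q = √(0.00238) = 0.0488
Q = 0.0783 L/s, so δQ = 0.0488 × 0.0783 = 0.00382 L/s.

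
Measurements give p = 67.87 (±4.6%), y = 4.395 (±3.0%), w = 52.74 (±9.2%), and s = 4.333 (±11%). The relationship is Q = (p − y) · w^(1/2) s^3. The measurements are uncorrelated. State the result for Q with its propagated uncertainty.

37500 ± 12600

Let u = p − y = 63.48. δu = √(δp² + δy²) = √(9.75 + 0.0174) = 3.12, so δu/u = 0.0492.
Q is then a monomial in u, w, s:
δQ/Q = √((δu/u)² + (½·δw/w)² + (3·δs/s)²) = √(0.00242 + 0.00212 + 0.109) = 0.337
Q = 37500, so δQ = 0.337 × 37500 = 12600.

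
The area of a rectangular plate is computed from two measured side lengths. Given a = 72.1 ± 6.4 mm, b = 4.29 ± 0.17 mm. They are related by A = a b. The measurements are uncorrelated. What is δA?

Relative error in a monomial: (δA/A)² = Σ (nᵢ · δxᵢ/xᵢ)².
  (1·δa/a)² = (1×0.0888)² = 0.00788;  (1·δb/b)² = (1×0.0396)² = 0.00157
δA/A = √(0.00945) = 0.0972
A = 309 mm^2, so δA = 0.0972 × 309 = 30.1 mm^2.

30.1 mm^2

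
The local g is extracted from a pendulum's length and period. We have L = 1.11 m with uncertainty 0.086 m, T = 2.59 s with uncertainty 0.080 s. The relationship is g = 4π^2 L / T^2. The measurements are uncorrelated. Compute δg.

Relative error in a monomial: (δg/g)² = Σ (nᵢ · δxᵢ/xᵢ)².
  (1·δL/L)² = (1×0.0775)² = 0.00600;  (-2·δT/T)² = (-2×0.0309)² = 0.00382
δg/g = √(0.00982) = 0.0991
g = 6.53 m/s^2, so δg = 0.0991 × 6.53 = 0.647 m/s^2.

0.647 m/s^2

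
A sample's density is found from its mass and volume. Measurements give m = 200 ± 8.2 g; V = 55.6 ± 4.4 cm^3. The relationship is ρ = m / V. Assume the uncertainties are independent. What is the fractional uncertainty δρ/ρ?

Relative error in a monomial: (δρ/ρ)² = Σ (nᵢ · δxᵢ/xᵢ)².
  (1·δm/m)² = (1×0.0410)² = 0.00168;  (-1·δV/V)² = (-1×0.0791)² = 0.00626
δρ/ρ = √(0.00794) = 0.0891

0.0891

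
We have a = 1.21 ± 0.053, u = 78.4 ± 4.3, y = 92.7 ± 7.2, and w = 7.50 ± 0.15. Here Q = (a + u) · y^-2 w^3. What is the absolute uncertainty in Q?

0.684

Let h = a + u = 79.6. δh = √(δa² + δu²) = √(0.00281 + 18.5) = 4.30, so δh/h = 0.0540.
Q is then a monomial in h, y, w:
δQ/Q = √((δh/h)² + (-2·δy/y)² + (3·δw/w)²) = √(0.00292 + 0.0241 + 0.00360) = 0.175
Q = 3.91, so δQ = 0.175 × 3.91 = 0.684.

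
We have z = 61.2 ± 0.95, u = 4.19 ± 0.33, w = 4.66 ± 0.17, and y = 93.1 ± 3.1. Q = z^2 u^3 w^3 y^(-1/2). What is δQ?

Each factor contributes (exponent × relative error)² to (δQ/Q)²:
  (2·δz/z)² = (2×0.0155)² = 0.000964;  (3·δu/u)² = (3×0.0788)² = 0.0558;  (3·δw/w)² = (3×0.0365)² = 0.0120;  (−½·δy/y)² = (-0.5×0.0333)² = 0.000277
δQ/Q = √(0.0690) = 0.263
Q = 2.89e+06, so δQ = 0.263 × 2.89e+06 = 7.59e+05.

7.59e+05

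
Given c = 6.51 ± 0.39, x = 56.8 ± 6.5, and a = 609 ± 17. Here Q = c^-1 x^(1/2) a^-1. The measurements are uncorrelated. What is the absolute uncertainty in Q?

0.000166

Relative error in a monomial: (δQ/Q)² = Σ (nᵢ · δxᵢ/xᵢ)².
  (-1·δc/c)² = (-1×0.0599)² = 0.00359;  (½·δx/x)² = (0.5×0.114)² = 0.00327;  (-1·δa/a)² = (-1×0.0279)² = 0.000779
δQ/Q = √(0.00764) = 0.0874
Q = 0.00190, so δQ = 0.0874 × 0.00190 = 0.000166.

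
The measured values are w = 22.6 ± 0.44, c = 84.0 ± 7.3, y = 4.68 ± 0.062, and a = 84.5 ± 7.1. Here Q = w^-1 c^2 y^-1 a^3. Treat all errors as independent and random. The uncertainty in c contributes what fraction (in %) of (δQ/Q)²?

32.0%

(δQ/Q)² = (-1·δw/w)² + (2·δc/c)² + (-1·δy/y)² + (3·δa/a)²
  w term: (-1×0.0195)² = 0.000379
  c term: (2×0.0869)² = 0.0302
  y term: (-1×0.0132)² = 0.000176
  a term: (3×0.0840)² = 0.0635
Total = 0.0943. Share from c = 0.0302/0.0943 = 0.320.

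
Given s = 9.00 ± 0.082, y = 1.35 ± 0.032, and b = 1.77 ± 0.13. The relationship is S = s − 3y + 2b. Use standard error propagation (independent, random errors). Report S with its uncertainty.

8.49 ± 0.289

Sums and differences: (δS)² = Σ (cᵢ δxᵢ)².
  (δs)² = 0.00672;  (3·δy)² = 0.00922;  (2·δb)² = 0.0676
δS = √(0.0835) = 0.289
S = 8.49.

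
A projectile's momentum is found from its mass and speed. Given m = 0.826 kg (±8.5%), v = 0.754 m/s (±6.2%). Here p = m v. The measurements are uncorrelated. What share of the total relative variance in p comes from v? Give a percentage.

(δp/p)² = (1·δm/m)² + (1·δv/v)²
  m term: (1×0.0850)² = 0.00722
  v term: (1×0.0620)² = 0.00384
Total = 0.0111. Share from v = 0.00384/0.0111 = 0.347.

34.7%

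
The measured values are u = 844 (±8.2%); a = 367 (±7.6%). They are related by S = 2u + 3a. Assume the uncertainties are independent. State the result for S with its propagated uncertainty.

2790 ± 162

Sums and differences: (δS)² = Σ (cᵢ δxᵢ)².
  (2·δu)² = 19200;  (3·δa)² = 7000
δS = √(26200) = 162
S = 2790.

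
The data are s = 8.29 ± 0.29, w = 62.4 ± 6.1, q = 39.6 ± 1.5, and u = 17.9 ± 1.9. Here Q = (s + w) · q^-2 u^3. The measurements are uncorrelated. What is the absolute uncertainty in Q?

Let h = s + w = 70.7. δh = √(δs² + δw²) = √(0.0841 + 37.2) = 6.11, so δh/h = 0.0864.
Q is then a monomial in h, q, u:
δQ/Q = √((δh/h)² + (-2·δq/q)² + (3·δu/u)²) = √(0.00746 + 0.00574 + 0.101) = 0.339
Q = 259, so δQ = 0.339 × 259 = 87.5.

87.5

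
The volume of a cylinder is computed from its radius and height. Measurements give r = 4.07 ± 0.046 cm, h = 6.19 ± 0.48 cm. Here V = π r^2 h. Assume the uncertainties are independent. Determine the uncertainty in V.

26.0 cm^3

V is a product of powers, so relative uncertainties combine in quadrature:
  (2·δr/r)² = (2×0.0113)² = 0.000511;  (1·δh/h)² = (1×0.0775)² = 0.00601
δV/V = √(0.00652) = 0.0808
V = 322 cm^3, so δV = 0.0808 × 322 = 26.0 cm^3.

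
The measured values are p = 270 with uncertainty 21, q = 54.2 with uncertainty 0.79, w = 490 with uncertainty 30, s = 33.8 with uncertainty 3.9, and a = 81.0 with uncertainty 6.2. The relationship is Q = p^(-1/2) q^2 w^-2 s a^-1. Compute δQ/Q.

Q is a product of powers, so relative uncertainties combine in quadrature:
  (−½·δp/p)² = (-0.5×0.0778)² = 0.00151;  (2·δq/q)² = (2×0.0146)² = 0.000850;  (-2·δw/w)² = (-2×0.0612)² = 0.0150;  (1·δs/s)² = (1×0.115)² = 0.0133;  (-1·δa/a)² = (-1×0.0765)² = 0.00586
δQ/Q = √(0.0365) = 0.191

0.191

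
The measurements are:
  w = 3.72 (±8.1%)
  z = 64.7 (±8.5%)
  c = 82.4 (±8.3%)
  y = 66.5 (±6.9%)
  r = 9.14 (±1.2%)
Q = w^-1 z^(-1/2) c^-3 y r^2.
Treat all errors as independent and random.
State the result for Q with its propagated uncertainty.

(3.32 ± 0.913) × 10^-4

Since Q is a product/quotient, work with relative uncertainties:
  (-1·δw/w)² = (-1×0.0810)² = 0.00656;  (−½·δz/z)² = (-0.5×0.0850)² = 0.00181;  (-3·δc/c)² = (-3×0.0830)² = 0.0620;  (1·δy/y)² = (1×0.0690)² = 0.00476;  (2·δr/r)² = (2×0.0120)² = 0.000576
δQ/Q = √(0.0757) = 0.275
Q = 0.000332, so δQ = 0.275 × 0.000332 = 9.13e-05.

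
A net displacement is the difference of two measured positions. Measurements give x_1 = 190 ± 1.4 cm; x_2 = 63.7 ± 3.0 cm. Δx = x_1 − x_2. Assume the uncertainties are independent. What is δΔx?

3.31 cm

Sums and differences: (δΔx)² = Σ (cᵢ δxᵢ)².
  (δx_1)² = 1.96;  (δx_2)² = 9.00
δΔx = √(11.0) = 3.31 cm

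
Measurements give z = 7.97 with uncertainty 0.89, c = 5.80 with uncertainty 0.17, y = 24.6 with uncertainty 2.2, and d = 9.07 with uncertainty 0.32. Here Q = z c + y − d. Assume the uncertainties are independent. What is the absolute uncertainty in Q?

5.78

Let p = z·c = 46.2. δp/p = √((1·δz/z)² + (1·δc/c)²) = √(0.0125 + 0.000859) = 0.115, so δp = 5.34.
Q = p + y − d: δQ = √(δp² + δy² + δd²) = √(28.5 + 4.84 + 0.102) = 5.78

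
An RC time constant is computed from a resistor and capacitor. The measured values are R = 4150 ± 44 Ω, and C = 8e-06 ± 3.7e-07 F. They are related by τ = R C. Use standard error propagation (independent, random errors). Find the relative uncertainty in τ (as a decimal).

0.0474

τ is a product of powers, so relative uncertainties combine in quadrature:
  (1·δR/R)² = (1×0.0106)² = 0.000112;  (1·δC/C)² = (1×0.0462)² = 0.00214
δτ/τ = √(0.00225) = 0.0474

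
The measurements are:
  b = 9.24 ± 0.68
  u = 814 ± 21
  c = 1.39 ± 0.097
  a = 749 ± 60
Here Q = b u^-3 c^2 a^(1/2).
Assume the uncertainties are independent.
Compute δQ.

Products/powers → add relative errors in quadrature, weighted by exponent:
  (1·δb/b)² = (1×0.0736)² = 0.00542;  (-3·δu/u)² = (-3×0.0258)² = 0.00599;  (2·δc/c)² = (2×0.0698)² = 0.0195;  (½·δa/a)² = (0.5×0.0801)² = 0.00160
δQ/Q = √(0.0325) = 0.180
Q = 9.06e-07, so δQ = 0.180 × 9.06e-07 = 1.63e-07.

1.63e-07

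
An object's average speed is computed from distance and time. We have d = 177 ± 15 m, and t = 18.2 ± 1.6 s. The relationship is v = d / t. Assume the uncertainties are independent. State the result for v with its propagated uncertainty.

9.73 ± 1.19 m/s

Each factor contributes (exponent × relative error)² to (δv/v)²:
  (1·δd/d)² = (1×0.0847)² = 0.00718;  (-1·δt/t)² = (-1×0.0879)² = 0.00773
δv/v = √(0.0149) = 0.122
v = 9.73 m/s, so δv = 0.122 × 9.73 = 1.19 m/s.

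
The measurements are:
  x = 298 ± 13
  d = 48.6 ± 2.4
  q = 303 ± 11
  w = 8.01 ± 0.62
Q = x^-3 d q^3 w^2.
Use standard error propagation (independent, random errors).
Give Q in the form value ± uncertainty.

Relative error in a monomial: (δQ/Q)² = Σ (nᵢ · δxᵢ/xᵢ)².
  (-3·δx/x)² = (-3×0.0436)² = 0.0171;  (1·δd/d)² = (1×0.0494)² = 0.00244;  (3·δq/q)² = (3×0.0363)² = 0.0119;  (2·δw/w)² = (2×0.0774)² = 0.0240
δQ/Q = √(0.0554) = 0.235
Q = 3280, so δQ = 0.235 × 3280 = 771.

3280 ± 771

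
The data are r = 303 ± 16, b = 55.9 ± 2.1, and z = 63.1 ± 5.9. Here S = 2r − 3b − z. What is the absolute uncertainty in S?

Each term contributes (cᵢ δxᵢ)² to (δS)²:
  (2·δr)² = 1020;  (3·δb)² = 39.7;  (δz)² = 34.8
δS = √(1100) = 33.1

33.1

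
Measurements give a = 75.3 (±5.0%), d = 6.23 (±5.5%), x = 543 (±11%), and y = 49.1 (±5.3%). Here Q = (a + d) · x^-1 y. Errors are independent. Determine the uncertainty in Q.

Let u = a + d = 81.5. δu = √(δa² + δd²) = √(14.2 + 0.117) = 3.78, so δu/u = 0.0464.
Q is then a monomial in u, x, y:
δQ/Q = √((δu/u)² + (-1·δx/x)² + (1·δy/y)²) = √(0.00215 + 0.0121 + 0.00281) = 0.131
Q = 7.37, so δQ = 0.131 × 7.37 = 0.963.

0.963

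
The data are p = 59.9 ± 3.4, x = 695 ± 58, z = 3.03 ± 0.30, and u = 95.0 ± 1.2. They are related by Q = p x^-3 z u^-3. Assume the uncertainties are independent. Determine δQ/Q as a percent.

27.8%

Products/powers → add relative errors in quadrature, weighted by exponent:
  (1·δp/p)² = (1×0.0568)² = 0.00322;  (-3·δx/x)² = (-3×0.0835)² = 0.0627;  (1·δz/z)² = (1×0.0990)² = 0.00980;  (-3·δu/u)² = (-3×0.0126)² = 0.00144
δQ/Q = √(0.0771) = 0.278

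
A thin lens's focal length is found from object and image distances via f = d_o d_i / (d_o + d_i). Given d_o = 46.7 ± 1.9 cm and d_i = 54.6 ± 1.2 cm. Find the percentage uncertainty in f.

2.42%

∂f/∂d_o = (d_i/(d_o+d_i))² = 0.291;  ∂f/∂d_i = (d_o/(d_o+d_i))² = 0.213
δf = √((∂f/∂d_o · δd_o)² + (∂f/∂d_i · δd_i)²) = √(0.305 + 0.0650) = 0.608 cm
f = 25.2 cm, so δf/f = 0.608/25.2 = 0.0242.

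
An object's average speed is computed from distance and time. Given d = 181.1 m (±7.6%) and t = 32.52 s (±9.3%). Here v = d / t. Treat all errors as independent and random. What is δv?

0.669 m/s

Products/powers → add relative errors in quadrature, weighted by exponent:
  (1·δd/d)² = (1×0.0760)² = 0.00578;  (-1·δt/t)² = (-1×0.0930)² = 0.00865
δv/v = √(0.0144) = 0.120
v = 5.569 m/s, so δv = 0.120 × 5.569 = 0.669 m/s.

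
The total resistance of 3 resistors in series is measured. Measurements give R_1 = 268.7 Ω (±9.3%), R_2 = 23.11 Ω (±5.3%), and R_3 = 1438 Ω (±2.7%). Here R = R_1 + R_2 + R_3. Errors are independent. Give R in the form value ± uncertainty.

Each term contributes (cᵢ δxᵢ)² to (δR)²:
  (δR_1)² = 624;  (δR_2)² = 1.50;  (δR_3)² = 1510
δR = √(2130) = 46.2 Ω
R = 1730 Ω.

1730 ± 46.2 Ω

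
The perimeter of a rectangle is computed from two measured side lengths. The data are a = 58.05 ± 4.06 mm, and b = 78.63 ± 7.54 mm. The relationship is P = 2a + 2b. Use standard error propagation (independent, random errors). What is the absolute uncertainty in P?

17.1 mm

Each term contributes (cᵢ δxᵢ)² to (δP)²:
  (2·δa)² = 65.9;  (2·δb)² = 227
δP = √(293) = 17.1 mm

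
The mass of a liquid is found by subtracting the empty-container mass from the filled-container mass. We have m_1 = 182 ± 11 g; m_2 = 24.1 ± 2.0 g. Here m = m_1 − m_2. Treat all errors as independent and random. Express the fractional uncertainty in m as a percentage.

7.08%

Absolute uncertainties add in quadrature for a linear combination:
  (δm_1)² = 121;  (δm_2)² = 4.00
δm = √(125) = 11.2 g
m = 158 g, so δm/m = 11.2/158 = 0.0708.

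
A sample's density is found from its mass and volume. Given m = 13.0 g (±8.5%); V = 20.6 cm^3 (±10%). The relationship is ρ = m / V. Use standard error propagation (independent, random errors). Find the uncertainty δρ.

0.0828 g/cm^3

For a monomial ρ ∝ m, V^-1, fractional errors add in quadrature:
  (1·δm/m)² = (1×0.0850)² = 0.00722;  (-1·δV/V)² = (-1×0.100)² = 0.0100
δρ/ρ = √(0.0172) = 0.131
ρ = 0.631 g/cm^3, so δρ = 0.131 × 0.631 = 0.0828 g/cm^3.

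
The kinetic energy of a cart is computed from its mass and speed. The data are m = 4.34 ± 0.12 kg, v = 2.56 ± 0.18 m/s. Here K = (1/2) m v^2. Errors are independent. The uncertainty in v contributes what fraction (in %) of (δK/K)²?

96.3%

(δK/K)² = (1·δm/m)² + (2·δv/v)²
  m term: (1×0.0276)² = 0.000765
  v term: (2×0.0703)² = 0.0198
Total = 0.0205. Share from v = 0.0198/0.0205 = 0.963.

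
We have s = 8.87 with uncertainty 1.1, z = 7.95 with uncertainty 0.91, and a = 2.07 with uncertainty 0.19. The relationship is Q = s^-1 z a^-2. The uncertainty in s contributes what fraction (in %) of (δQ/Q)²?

24.7%

(δQ/Q)² = (-1·δs/s)² + (1·δz/z)² + (-2·δa/a)²
  s term: (-1×0.124)² = 0.0154
  z term: (1×0.114)² = 0.0131
  a term: (-2×0.0918)² = 0.0337
Total = 0.0622. Share from s = 0.0154/0.0622 = 0.247.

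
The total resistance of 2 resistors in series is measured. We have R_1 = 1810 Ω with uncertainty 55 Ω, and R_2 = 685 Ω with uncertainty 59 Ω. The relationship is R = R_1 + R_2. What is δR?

Sums and differences: (δR)² = Σ (cᵢ δxᵢ)².
  (δR_1)² = 3020;  (δR_2)² = 3480
δR = √(6510) = 80.7 Ω

80.7 Ω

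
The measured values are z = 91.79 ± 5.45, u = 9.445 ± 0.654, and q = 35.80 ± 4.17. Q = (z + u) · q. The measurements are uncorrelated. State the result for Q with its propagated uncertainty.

Let w = z + u = 101.2. δw = √(δz² + δu²) = √(29.7 + 0.428) = 5.49, so δw/w = 0.0542.
Q is then a monomial in w, q:
δQ/Q = √((δw/w)² + (1·δq/q)²) = √(0.00294 + 0.0136) = 0.128
Q = 3624, so δQ = 0.128 × 3624 = 466.

3624 ± 466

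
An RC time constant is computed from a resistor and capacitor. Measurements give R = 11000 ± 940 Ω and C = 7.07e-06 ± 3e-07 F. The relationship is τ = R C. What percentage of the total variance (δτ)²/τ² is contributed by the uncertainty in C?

19.8%

(δτ/τ)² = (1·δR/R)² + (1·δC/C)²
  R term: (1×0.0855)² = 0.00730
  C term: (1×0.0424)² = 0.00180
Total = 0.00910. Share from C = 0.00180/0.00910 = 0.198.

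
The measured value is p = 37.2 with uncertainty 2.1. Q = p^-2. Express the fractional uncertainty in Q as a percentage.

Q ∝ p^-2, so δQ/Q = |-2| · δp/p = 2 × 0.0565 = 0.113.

11.3%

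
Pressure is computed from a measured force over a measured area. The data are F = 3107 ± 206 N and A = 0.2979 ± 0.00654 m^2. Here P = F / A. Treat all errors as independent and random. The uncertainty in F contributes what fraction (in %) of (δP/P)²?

(δP/P)² = (1·δF/F)² + (-1·δA/A)²
  F term: (1×0.0663)² = 0.00440
  A term: (-1×0.0220)² = 0.000482
Total = 0.00488. Share from F = 0.00440/0.00488 = 0.901.

90.1%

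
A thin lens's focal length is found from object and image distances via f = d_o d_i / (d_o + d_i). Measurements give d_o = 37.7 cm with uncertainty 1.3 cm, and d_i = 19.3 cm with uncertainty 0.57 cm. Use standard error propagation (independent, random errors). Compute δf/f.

0.0228

∂f/∂d_o = (d_i/(d_o+d_i))² = 0.115;  ∂f/∂d_i = (d_o/(d_o+d_i))² = 0.437
δf = √((∂f/∂d_o · δd_o)² + (∂f/∂d_i · δd_i)²) = √(0.0222 + 0.0622) = 0.290 cm
f = 12.8 cm, so δf/f = 0.290/12.8 = 0.0228.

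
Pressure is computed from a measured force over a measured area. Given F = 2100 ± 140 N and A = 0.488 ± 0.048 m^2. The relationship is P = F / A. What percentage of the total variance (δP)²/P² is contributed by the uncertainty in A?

(δP/P)² = (1·δF/F)² + (-1·δA/A)²
  F term: (1×0.0667)² = 0.00444
  A term: (-1×0.0984)² = 0.00967
Total = 0.0141. Share from A = 0.00967/0.0141 = 0.685.

68.5%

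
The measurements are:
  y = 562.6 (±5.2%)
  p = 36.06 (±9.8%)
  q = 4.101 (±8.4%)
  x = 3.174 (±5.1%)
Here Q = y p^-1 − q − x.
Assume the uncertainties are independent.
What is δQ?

1.77

Let w = y·p^-1 = 15.60. δw/w = √((1·δy/y)² + (-1·δp/p)²) = √(0.00270 + 0.00960) = 0.111, so δw = 1.73.
Q = w − q − x: δQ = √(δw² + δq² + δx²) = √(3.00 + 0.119 + 0.0262) = 1.77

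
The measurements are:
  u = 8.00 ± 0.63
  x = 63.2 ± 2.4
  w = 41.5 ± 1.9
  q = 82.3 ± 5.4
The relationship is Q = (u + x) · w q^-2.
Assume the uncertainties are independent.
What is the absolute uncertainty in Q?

Let h = u + x = 71.2. δh = √(δu² + δx²) = √(0.397 + 5.76) = 2.48, so δh/h = 0.0348.
Q is then a monomial in h, w, q:
δQ/Q = √((δh/h)² + (1·δw/w)² + (-2·δq/q)²) = √(0.00121 + 0.00210 + 0.0172) = 0.143
Q = 0.436, so δQ = 0.143 × 0.436 = 0.0625.

0.0625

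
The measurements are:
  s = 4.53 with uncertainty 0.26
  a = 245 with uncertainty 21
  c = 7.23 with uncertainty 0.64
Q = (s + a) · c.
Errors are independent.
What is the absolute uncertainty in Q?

220

Let u = s + a = 250. δu = √(δs² + δa²) = √(0.0676 + 441) = 21.0, so δu/u = 0.0842.
Q is then a monomial in u, c:
δQ/Q = √((δu/u)² + (1·δc/c)²) = √(0.00708 + 0.00784) = 0.122
Q = 1800, so δQ = 0.122 × 1800 = 220.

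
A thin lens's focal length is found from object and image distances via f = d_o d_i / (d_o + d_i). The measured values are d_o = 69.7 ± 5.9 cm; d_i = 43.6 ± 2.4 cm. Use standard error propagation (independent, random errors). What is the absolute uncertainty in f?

∂f/∂d_o = (d_i/(d_o+d_i))² = 0.148;  ∂f/∂d_i = (d_o/(d_o+d_i))² = 0.378
δf = √((∂f/∂d_o · δd_o)² + (∂f/∂d_i · δd_i)²) = √(0.763 + 0.825) = 1.26 cm

1.26 cm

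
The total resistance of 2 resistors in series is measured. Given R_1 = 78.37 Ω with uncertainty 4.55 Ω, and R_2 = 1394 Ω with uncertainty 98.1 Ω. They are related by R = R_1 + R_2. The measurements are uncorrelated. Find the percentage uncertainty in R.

6.67%

R is a linear combination, so absolute uncertainties add in quadrature:
  (δR_1)² = 20.7;  (δR_2)² = 9620
δR = √(9640) = 98.2 Ω
R = 1472 Ω, so δR/R = 98.2/1472 = 0.0667.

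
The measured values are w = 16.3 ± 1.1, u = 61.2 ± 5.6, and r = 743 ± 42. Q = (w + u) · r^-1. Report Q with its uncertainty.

Let h = w + u = 77.5. δh = √(δw² + δu²) = √(1.21 + 31.4) = 5.71, so δh/h = 0.0736.
Q is then a monomial in h, r:
δQ/Q = √((δh/h)² + (-1·δr/r)²) = √(0.00542 + 0.00320) = 0.0928
Q = 0.104, so δQ = 0.0928 × 0.104 = 0.00968.

0.104 ± 0.00968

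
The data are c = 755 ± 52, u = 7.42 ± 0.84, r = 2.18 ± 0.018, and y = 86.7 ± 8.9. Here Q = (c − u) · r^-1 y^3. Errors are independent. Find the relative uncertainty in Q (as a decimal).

0.316

Let w = c − u = 748. δw = √(δc² + δu²) = √(2700 + 0.706) = 52.0, so δw/w = 0.0696.
Q is then a monomial in w, r, y:
δQ/Q = √((δw/w)² + (-1·δr/r)² + (3·δy/y)²) = √(0.00484 + 6.82e-05 + 0.0948) = 0.316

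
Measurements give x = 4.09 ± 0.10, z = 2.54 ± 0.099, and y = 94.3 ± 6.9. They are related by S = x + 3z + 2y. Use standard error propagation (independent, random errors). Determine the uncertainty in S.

Absolute uncertainties add in quadrature for a linear combination:
  (δx)² = 0.0100;  (3·δz)² = 0.0882;  (2·δy)² = 190
δS = √(191) = 13.8

13.8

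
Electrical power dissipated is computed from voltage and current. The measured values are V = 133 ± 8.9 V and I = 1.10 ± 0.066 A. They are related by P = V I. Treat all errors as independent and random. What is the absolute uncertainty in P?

For a monomial P ∝ V, I, fractional errors add in quadrature:
  (1·δV/V)² = (1×0.0669)² = 0.00448;  (1·δI/I)² = (1×0.0600)² = 0.00360
δP/P = √(0.00808) = 0.0899
P = 146 W, so δP = 0.0899 × 146 = 13.1 W.

13.1 W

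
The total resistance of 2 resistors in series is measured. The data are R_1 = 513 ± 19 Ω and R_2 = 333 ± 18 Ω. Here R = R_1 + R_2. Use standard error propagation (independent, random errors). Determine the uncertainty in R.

Absolute uncertainties add in quadrature for a linear combination:
  (δR_1)² = 361;  (δR_2)² = 324
δR = √(685) = 26.2 Ω

26.2 Ω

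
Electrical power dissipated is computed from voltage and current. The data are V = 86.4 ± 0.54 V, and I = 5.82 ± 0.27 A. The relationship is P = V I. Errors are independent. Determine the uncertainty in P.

Each factor contributes (exponent × relative error)² to (δP/P)²:
  (1·δV/V)² = (1×0.00625)² = 3.91e-05;  (1·δI/I)² = (1×0.0464)² = 0.00215
δP/P = √(0.00219) = 0.0468
P = 503 W, so δP = 0.0468 × 503 = 23.5 W.

23.5 W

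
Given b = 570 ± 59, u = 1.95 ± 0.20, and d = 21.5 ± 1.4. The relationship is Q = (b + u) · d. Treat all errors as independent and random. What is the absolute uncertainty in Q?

Let w = b + u = 572. δw = √(δb² + δu²) = √(3480 + 0.0400) = 59.0, so δw/w = 0.103.
Q is then a monomial in w, d:
δQ/Q = √((δw/w)² + (1·δd/d)²) = √(0.0106 + 0.00424) = 0.122
Q = 12300, so δQ = 0.122 × 12300 = 1500.

1500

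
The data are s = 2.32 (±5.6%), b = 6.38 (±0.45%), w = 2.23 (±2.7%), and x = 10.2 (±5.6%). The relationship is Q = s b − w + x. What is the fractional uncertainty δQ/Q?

Let p = s·b = 14.8. δp/p = √((1·δs/s)² + (1·δb/b)²) = √(0.00314 + 2.03e-05) = 0.0562, so δp = 0.832.
Q = p − w + x: δQ = √(δp² + δw² + δx²) = √(0.691 + 0.00363 + 0.326) = 1.01
Q = 22.8, so δQ/Q = 1.01/22.8 = 0.0444.

0.0444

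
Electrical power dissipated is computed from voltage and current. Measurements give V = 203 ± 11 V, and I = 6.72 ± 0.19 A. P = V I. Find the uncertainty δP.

83.4 W

Since P is a product/quotient, work with relative uncertainties:
  (1·δV/V)² = (1×0.0542)² = 0.00294;  (1·δI/I)² = (1×0.0283)² = 0.000799
δP/P = √(0.00374) = 0.0611
P = 1360 W, so δP = 0.0611 × 1360 = 83.4 W.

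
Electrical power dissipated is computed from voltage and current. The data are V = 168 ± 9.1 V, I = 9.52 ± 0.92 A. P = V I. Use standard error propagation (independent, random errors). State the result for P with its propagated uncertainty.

Since P is a product/quotient, work with relative uncertainties:
  (1·δV/V)² = (1×0.0542)² = 0.00293;  (1·δI/I)² = (1×0.0966)² = 0.00934
δP/P = √(0.0123) = 0.111
P = 1600 W, so δP = 0.111 × 1600 = 177 W.

1600 ± 177 W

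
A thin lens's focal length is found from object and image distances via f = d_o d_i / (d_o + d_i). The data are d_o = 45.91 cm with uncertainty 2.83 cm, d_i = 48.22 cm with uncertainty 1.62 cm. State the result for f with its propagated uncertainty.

∂f/∂d_o = (d_i/(d_o+d_i))² = 0.262;  ∂f/∂d_i = (d_o/(d_o+d_i))² = 0.238
δf = √((∂f/∂d_o · δd_o)² + (∂f/∂d_i · δd_i)²) = √(0.552 + 0.149) = 0.837 cm
f = 23.52 cm.

23.52 ± 0.837 cm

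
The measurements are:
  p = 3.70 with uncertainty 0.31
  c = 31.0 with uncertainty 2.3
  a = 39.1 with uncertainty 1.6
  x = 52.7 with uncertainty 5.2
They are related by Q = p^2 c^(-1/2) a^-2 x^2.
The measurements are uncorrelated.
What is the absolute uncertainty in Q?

Products/powers → add relative errors in quadrature, weighted by exponent:
  (2·δp/p)² = (2×0.0838)² = 0.0281;  (−½·δc/c)² = (-0.5×0.0742)² = 0.00138;  (-2·δa/a)² = (-2×0.0409)² = 0.00670;  (2·δx/x)² = (2×0.0987)² = 0.0389
δQ/Q = √(0.0751) = 0.274
Q = 4.47, so δQ = 0.274 × 4.47 = 1.22.

1.22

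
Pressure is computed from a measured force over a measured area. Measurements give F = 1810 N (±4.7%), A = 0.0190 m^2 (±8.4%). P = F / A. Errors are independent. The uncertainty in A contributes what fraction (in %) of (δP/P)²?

76.2%

(δP/P)² = (1·δF/F)² + (-1·δA/A)²
  F term: (1×0.0470)² = 0.00221
  A term: (-1×0.0840)² = 0.00706
Total = 0.00926. Share from A = 0.00706/0.00926 = 0.762.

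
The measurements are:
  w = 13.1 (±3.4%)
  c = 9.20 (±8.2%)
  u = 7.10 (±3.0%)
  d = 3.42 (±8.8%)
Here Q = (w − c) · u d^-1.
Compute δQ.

Let h = w − c = 3.90. δh = √(δw² + δc²) = √(0.198 + 0.569) = 0.876, so δh/h = 0.225.
Q is then a monomial in h, u, d:
δQ/Q = √((δh/h)² + (1·δu/u)² + (-1·δd/d)²) = √(0.0505 + 0.000900 + 0.00774) = 0.243
Q = 8.10, so δQ = 0.243 × 8.10 = 1.97.

1.97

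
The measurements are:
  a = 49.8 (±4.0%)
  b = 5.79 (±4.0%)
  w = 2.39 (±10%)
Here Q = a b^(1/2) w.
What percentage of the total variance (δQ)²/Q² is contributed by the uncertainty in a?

(δQ/Q)² = (1·δa/a)² + (½·δb/b)² + (1·δw/w)²
  a term: (1×0.0400)² = 0.00160
  b term: (0.5×0.0400)² = 0.000400
  w term: (1×0.100)² = 0.0100
Total = 0.0120. Share from a = 0.00160/0.0120 = 0.133.

13.3%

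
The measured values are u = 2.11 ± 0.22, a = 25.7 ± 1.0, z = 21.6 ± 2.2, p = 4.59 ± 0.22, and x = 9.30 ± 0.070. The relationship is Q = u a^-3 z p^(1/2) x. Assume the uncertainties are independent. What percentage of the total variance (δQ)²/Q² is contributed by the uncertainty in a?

38.4%

(δQ/Q)² = (1·δu/u)² + (-3·δa/a)² + (1·δz/z)² + (½·δp/p)² + (1·δx/x)²
  u term: (1×0.104)² = 0.0109
  a term: (-3×0.0389)² = 0.0136
  z term: (1×0.102)² = 0.0104
  p term: (0.5×0.0479)² = 0.000574
  x term: (1×0.00753)² = 5.67e-05
Total = 0.0355. Share from a = 0.0136/0.0355 = 0.384.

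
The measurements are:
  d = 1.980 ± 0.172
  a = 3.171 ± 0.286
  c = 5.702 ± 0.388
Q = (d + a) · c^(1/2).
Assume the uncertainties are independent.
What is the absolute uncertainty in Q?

0.900

Let u = d + a = 5.151. δu = √(δd² + δa²) = √(0.0296 + 0.0818) = 0.334, so δu/u = 0.0648.
Q is then a monomial in u, c:
δQ/Q = √((δu/u)² + (½·δc/c)²) = √(0.00420 + 0.00116) = 0.0732
Q = 12.30, so δQ = 0.0732 × 12.30 = 0.900.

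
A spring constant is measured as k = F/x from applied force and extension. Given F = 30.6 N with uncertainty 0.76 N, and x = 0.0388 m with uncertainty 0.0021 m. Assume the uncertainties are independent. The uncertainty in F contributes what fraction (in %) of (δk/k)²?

(δk/k)² = (1·δF/F)² + (-1·δx/x)²
  F term: (1×0.0248)² = 0.000617
  x term: (-1×0.0541)² = 0.00293
Total = 0.00355. Share from F = 0.000617/0.00355 = 0.174.

17.4%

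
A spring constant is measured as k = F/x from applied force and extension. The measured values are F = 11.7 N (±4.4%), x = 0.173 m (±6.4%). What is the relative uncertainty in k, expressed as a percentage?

Since k is a product/quotient, work with relative uncertainties:
  (1·δF/F)² = (1×0.0440)² = 0.00194;  (-1·δx/x)² = (-1×0.0640)² = 0.00410
δk/k = √(0.00603) = 0.0777

7.77%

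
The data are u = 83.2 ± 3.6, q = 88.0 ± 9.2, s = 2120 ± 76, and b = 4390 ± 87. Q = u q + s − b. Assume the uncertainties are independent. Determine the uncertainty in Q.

Let p = u·q = 7320. δp/p = √((1·δu/u)² + (1·δq/q)²) = √(0.00187 + 0.0109) = 0.113, so δp = 828.
Q = p + s − b: δQ = √(δp² + δs² + δb²) = √(6.86e+05 + 5780 + 7570) = 836

836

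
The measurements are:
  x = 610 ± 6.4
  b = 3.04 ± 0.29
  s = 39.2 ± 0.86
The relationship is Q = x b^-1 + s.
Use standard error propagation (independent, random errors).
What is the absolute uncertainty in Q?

19.3

Let p = x·b^-1 = 201. δp/p = √((1·δx/x)² + (-1·δb/b)²) = √(0.000110 + 0.00910) = 0.0960, so δp = 19.3.
Q = p + s: δQ = √(δp² + δs²) = √(371 + 0.740) = 19.3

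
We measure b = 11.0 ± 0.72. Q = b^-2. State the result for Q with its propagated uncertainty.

Relative error in a monomial: (δQ/Q)² = Σ (nᵢ · δxᵢ/xᵢ)².
  (-2·δb/b)² = (-2×0.0655)² = 0.0171
δQ/Q = √(0.0171) = 0.131
Q = 0.00826, so δQ = 0.131 × 0.00826 = 0.00108.

0.00826 ± 0.00108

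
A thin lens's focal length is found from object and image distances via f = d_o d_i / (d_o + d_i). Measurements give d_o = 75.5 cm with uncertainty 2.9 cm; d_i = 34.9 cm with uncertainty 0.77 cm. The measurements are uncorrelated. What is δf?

∂f/∂d_o = (d_i/(d_o+d_i))² = 0.0999;  ∂f/∂d_i = (d_o/(d_o+d_i))² = 0.468
δf = √((∂f/∂d_o · δd_o)² + (∂f/∂d_i · δd_i)²) = √(0.0840 + 0.130) = 0.462 cm

0.462 cm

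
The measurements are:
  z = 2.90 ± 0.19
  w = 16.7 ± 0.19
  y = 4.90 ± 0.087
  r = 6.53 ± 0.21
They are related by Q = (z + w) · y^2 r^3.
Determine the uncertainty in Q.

Let u = z + w = 19.6. δu = √(δz² + δw²) = √(0.0361 + 0.0361) = 0.269, so δu/u = 0.0137.
Q is then a monomial in u, y, r:
δQ/Q = √((δu/u)² + (2·δy/y)² + (3·δr/r)²) = √(0.000188 + 0.00126 + 0.00931) = 0.104
Q = 1.31e+05, so δQ = 0.104 × 1.31e+05 = 13600.

13600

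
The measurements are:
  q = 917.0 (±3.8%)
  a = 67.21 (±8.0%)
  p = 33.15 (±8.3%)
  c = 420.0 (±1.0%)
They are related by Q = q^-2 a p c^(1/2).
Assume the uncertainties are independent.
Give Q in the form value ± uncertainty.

Since Q is a product/quotient, work with relative uncertainties:
  (-2·δq/q)² = (-2×0.0380)² = 0.00578;  (1·δa/a)² = (1×0.0800)² = 0.00640;  (1·δp/p)² = (1×0.0830)² = 0.00689;  (½·δc/c)² = (0.5×0.0100)² = 2.5e-05
δQ/Q = √(0.0191) = 0.138
Q = 0.05430, so δQ = 0.138 × 0.05430 = 0.00750.

0.05430 ± 0.00750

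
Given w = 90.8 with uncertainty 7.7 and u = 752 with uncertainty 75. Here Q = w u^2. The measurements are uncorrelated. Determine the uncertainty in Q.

1.11e+07

Each factor contributes (exponent × relative error)² to (δQ/Q)²:
  (1·δw/w)² = (1×0.0848)² = 0.00719;  (2·δu/u)² = (2×0.0997)² = 0.0398
δQ/Q = √(0.0470) = 0.217
Q = 5.13e+07, so δQ = 0.217 × 5.13e+07 = 1.11e+07.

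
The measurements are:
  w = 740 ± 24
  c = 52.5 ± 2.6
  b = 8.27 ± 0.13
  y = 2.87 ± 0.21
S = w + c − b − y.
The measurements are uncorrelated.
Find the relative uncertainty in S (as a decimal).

0.0309

Absolute uncertainties add in quadrature for a linear combination:
  (δw)² = 576;  (δc)² = 6.76;  (δb)² = 0.0169;  (δy)² = 0.0441
δS = √(583) = 24.1
S = 781, so δS/S = 24.1/781 = 0.0309.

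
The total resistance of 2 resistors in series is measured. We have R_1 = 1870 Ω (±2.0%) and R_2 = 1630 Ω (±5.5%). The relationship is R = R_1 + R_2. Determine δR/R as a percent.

For a sum/difference, combine absolute errors in quadrature:
  (δR_1)² = 1400;  (δR_2)² = 8040
δR = √(9440) = 97.1 Ω
R = 3500 Ω, so δR/R = 97.1/3500 = 0.0278.

2.78%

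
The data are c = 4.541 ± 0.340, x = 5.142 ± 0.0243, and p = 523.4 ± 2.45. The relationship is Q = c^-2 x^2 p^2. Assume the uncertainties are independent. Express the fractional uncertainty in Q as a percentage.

Products/powers → add relative errors in quadrature, weighted by exponent:
  (-2·δc/c)² = (-2×0.0749)² = 0.0224;  (2·δx/x)² = (2×0.00473)² = 8.93e-05;  (2·δp/p)² = (2×0.00468)² = 8.76e-05
δQ/Q = √(0.0226) = 0.150

15.0%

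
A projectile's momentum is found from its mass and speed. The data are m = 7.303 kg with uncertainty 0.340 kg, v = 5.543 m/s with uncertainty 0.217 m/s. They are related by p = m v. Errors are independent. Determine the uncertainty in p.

2.46 kg·m/s

Each factor contributes (exponent × relative error)² to (δp/p)²:
  (1·δm/m)² = (1×0.0466)² = 0.00217;  (1·δv/v)² = (1×0.0391)² = 0.00153
δp/p = √(0.00370) = 0.0608
p = 40.48 kg·m/s, so δp = 0.0608 × 40.48 = 2.46 kg·m/s.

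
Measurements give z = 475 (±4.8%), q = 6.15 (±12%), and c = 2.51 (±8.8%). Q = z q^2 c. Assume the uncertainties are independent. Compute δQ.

Since Q is a product/quotient, work with relative uncertainties:
  (1·δz/z)² = (1×0.0480)² = 0.00230;  (2·δq/q)² = (2×0.120)² = 0.0576;  (1·δc/c)² = (1×0.0880)² = 0.00774
δQ/Q = √(0.0676) = 0.260
Q = 45100, so δQ = 0.260 × 45100 = 11700.

11700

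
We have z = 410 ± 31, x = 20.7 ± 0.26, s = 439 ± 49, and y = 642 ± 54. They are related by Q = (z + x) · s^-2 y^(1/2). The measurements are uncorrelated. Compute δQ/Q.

0.238

Let u = z + x = 431. δu = √(δz² + δx²) = √(961 + 0.0676) = 31.0, so δu/u = 0.0720.
Q is then a monomial in u, s, y:
δQ/Q = √((δu/u)² + (-2·δs/s)² + (½·δy/y)²) = √(0.00518 + 0.0498 + 0.00177) = 0.238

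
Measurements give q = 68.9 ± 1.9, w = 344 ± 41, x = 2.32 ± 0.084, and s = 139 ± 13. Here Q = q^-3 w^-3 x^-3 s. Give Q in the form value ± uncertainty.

Q is a product of powers, so relative uncertainties combine in quadrature:
  (-3·δq/q)² = (-3×0.0276)² = 0.00684;  (-3·δw/w)² = (-3×0.119)² = 0.128;  (-3·δx/x)² = (-3×0.0362)² = 0.0118;  (1·δs/s)² = (1×0.0935)² = 0.00875
δQ/Q = √(0.155) = 0.394
Q = 8.36e-13, so δQ = 0.394 × 8.36e-13 = 3.29e-13.

(8.36 ± 3.29) × 10^-13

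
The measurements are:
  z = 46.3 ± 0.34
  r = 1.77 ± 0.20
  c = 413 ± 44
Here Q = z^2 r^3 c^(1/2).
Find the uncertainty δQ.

83000

For a monomial Q ∝ z^2, r^3, c^(1/2), fractional errors add in quadrature:
  (2·δz/z)² = (2×0.00734)² = 0.000216;  (3·δr/r)² = (3×0.113)² = 0.115;  (½·δc/c)² = (0.5×0.107)² = 0.00284
δQ/Q = √(0.118) = 0.343
Q = 2.42e+05, so δQ = 0.343 × 2.42e+05 = 83000.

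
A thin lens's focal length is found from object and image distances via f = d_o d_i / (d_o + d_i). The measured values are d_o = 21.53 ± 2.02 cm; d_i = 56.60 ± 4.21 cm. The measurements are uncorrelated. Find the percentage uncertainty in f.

∂f/∂d_o = (d_i/(d_o+d_i))² = 0.525;  ∂f/∂d_i = (d_o/(d_o+d_i))² = 0.0759
δf = √((∂f/∂d_o · δd_o)² + (∂f/∂d_i · δd_i)²) = √(1.12 + 0.102) = 1.11 cm
f = 15.60 cm, so δf/f = 1.11/15.60 = 0.0710.

7.10%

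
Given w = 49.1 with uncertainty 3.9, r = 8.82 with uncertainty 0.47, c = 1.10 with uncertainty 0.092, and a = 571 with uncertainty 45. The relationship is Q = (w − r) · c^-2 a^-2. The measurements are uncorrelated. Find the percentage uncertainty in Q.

Let u = w − r = 40.3. δu = √(δw² + δr²) = √(15.2 + 0.221) = 3.93, so δu/u = 0.0975.
Q is then a monomial in u, c, a:
δQ/Q = √((δu/u)² + (-2·δc/c)² + (-2·δa/a)²) = √(0.00951 + 0.0280 + 0.0248) = 0.250

25.0%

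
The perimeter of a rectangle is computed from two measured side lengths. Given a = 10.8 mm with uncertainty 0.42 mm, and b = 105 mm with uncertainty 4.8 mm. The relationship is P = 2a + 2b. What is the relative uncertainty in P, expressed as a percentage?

4.16%

Each term contributes (cᵢ δxᵢ)² to (δP)²:
  (2·δa)² = 0.706;  (2·δb)² = 92.2
δP = √(92.9) = 9.64 mm
P = 232 mm, so δP/P = 9.64/232 = 0.0416.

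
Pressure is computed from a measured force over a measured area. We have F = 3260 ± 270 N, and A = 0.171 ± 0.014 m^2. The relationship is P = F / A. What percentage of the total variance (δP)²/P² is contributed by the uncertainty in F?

(δP/P)² = (1·δF/F)² + (-1·δA/A)²
  F term: (1×0.0828)² = 0.00686
  A term: (-1×0.0819)² = 0.00670
Total = 0.0136. Share from F = 0.00686/0.0136 = 0.506.

50.6%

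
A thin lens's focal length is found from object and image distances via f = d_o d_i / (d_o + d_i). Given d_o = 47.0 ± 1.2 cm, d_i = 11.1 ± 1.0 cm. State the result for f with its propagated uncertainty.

8.98 ± 0.656 cm

∂f/∂d_o = (d_i/(d_o+d_i))² = 0.0365;  ∂f/∂d_i = (d_o/(d_o+d_i))² = 0.654
δf = √((∂f/∂d_o · δd_o)² + (∂f/∂d_i · δd_i)²) = √(0.00192 + 0.428) = 0.656 cm
f = 8.98 cm.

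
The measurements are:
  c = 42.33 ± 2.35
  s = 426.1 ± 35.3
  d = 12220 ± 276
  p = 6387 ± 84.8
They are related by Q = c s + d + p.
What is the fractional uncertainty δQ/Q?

Let w = c·s = 18040. δw/w = √((1·δc/c)² + (1·δs/s)²) = √(0.00308 + 0.00686) = 0.0997, so δw = 1800.
Q = w + d + p: δQ = √(δw² + δd² + δp²) = √(3.24e+06 + 76200 + 7190) = 1820
Q = 36640, so δQ/Q = 1820/36640 = 0.0497.

0.0497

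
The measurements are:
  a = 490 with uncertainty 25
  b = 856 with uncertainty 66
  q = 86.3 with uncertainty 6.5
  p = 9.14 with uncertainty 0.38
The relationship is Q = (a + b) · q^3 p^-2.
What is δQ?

Let u = a + b = 1350. δu = √(δa² + δb²) = √(625 + 4360) = 70.6, so δu/u = 0.0524.
Q is then a monomial in u, q, p:
δQ/Q = √((δu/u)² + (3·δq/q)² + (-2·δp/p)²) = √(0.00275 + 0.0511 + 0.00691) = 0.246
Q = 1.04e+07, so δQ = 0.246 × 1.04e+07 = 2.55e+06.

2.55e+06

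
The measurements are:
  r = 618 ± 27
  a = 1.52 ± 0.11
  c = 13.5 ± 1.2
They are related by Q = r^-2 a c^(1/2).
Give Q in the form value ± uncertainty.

(1.46 ± 0.178) × 10^-5

Relative error in a monomial: (δQ/Q)² = Σ (nᵢ · δxᵢ/xᵢ)².
  (-2·δr/r)² = (-2×0.0437)² = 0.00764;  (1·δa/a)² = (1×0.0724)² = 0.00524;  (½·δc/c)² = (0.5×0.0889)² = 0.00198
δQ/Q = √(0.0148) = 0.122
Q = 1.46e-05, so δQ = 0.122 × 1.46e-05 = 1.78e-06.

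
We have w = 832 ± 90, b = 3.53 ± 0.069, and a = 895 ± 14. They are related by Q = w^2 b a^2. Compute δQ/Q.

Relative error in a monomial: (δQ/Q)² = Σ (nᵢ · δxᵢ/xᵢ)².
  (2·δw/w)² = (2×0.108)² = 0.0468;  (1·δb/b)² = (1×0.0195)² = 0.000382;  (2·δa/a)² = (2×0.0156)² = 0.000979
δQ/Q = √(0.0482) = 0.219

0.219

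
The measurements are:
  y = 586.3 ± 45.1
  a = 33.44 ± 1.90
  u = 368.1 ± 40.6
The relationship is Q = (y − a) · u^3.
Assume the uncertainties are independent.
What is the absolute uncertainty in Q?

Let w = y − a = 552.9. δw = √(δy² + δa²) = √(2030 + 3.61) = 45.1, so δw/w = 0.0816.
Q is then a monomial in w, u:
δQ/Q = √((δw/w)² + (3·δu/u)²) = √(0.00667 + 0.109) = 0.341
Q = 2.757e+10, so δQ = 0.341 × 2.757e+10 = 9.4e+09.

9.4e+09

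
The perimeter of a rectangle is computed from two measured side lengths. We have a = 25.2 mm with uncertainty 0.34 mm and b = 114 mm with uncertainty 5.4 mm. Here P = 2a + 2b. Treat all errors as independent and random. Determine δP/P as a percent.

P is a linear combination, so absolute uncertainties add in quadrature:
  (2·δa)² = 0.462;  (2·δb)² = 117
δP = √(117) = 10.8 mm
P = 278 mm, so δP/P = 10.8/278 = 0.0389.

3.89%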